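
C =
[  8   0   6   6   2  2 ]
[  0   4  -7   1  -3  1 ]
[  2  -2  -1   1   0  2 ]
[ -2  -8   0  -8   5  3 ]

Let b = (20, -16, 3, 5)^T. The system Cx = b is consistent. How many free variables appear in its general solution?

2

Row reduce the augmented matrix [C | b].
R3 ← R3 − (1/4)·R1: [0, -2, -5/2, -1/2, -1/2, 3/2, -2]
R4 ← R4 + (1/4)·R1: [0, -8, 3/2, -13/2, 11/2, 7/2, 10]
R3 ← R3 + (1/2)·R2: [0, 0, -6, 0, -2, 2, -10]
R4 ← R4 + (2)·R2: [0, 0, -25/2, -9/2, -1/2, 11/2, -22]
R4 ← R4 − (25/12)·R3: [0, 0, 0, -9/2, 11/3, 4/3, -7/6]
The echelon form has 4 nonzero rows, and every pivot lies in the first 6 columns, so rank(C) = rank([C|b]) = 4.
The system is consistent.
Free variables = (unknowns) − (rank) = 6 − 4 = 2.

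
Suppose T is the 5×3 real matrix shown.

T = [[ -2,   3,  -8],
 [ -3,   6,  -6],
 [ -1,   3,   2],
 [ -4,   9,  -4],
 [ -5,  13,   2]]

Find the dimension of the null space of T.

1

Row reduce to echelon form.
R2 ← R2 − (3/2)·R1: [0, 3/2, 6]
R3 ← R3 − (1/2)·R1: [0, 3/2, 6]
R4 ← R4 − (2)·R1: [0, 3, 12]
R5 ← R5 − (5/2)·R1: [0, 11/2, 22]
R3 ← R3 − R2: [0, 0, 0]
R4 ← R4 − (2)·R2: [0, 0, 0]
R5 ← R5 − (11/3)·R2: [0, 0, 0]
2 nonzero rows, so rank(T) = 2.
T has 3 columns; by rank–nullity, nullity = 3 − 2 = 1.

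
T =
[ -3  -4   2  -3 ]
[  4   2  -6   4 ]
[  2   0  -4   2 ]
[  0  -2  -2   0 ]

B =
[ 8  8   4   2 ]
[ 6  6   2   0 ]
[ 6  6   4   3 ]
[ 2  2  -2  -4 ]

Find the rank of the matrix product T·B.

First compute TB:
[[-42, -42,  -6,  12],
 [ 16,  16, -12, -26],
 [ -4,  -4, -12, -16],
 [-24, -24, -12,  -6]]
Now row reduce the product.
R2 ← R2 + (8/21)·R1: [0, 0, -100/7, -150/7]
R3 ← R3 − (2/21)·R1: [0, 0, -80/7, -120/7]
R4 ← R4 − (4/7)·R1: [0, 0, -60/7, -90/7]
R3 ← R3 − (4/5)·R2: [0, 0, 0, 0]
R4 ← R4 − (3/5)·R2: [0, 0, 0, 0]
2 nonzero rows, so rank(TB) = 2.

2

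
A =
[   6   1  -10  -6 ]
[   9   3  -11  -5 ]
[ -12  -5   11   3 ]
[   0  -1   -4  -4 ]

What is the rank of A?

Row reduce to echelon form.
R2 ← R2 − (3/2)·R1: [0, 3/2, 4, 4]
R3 ← R3 + (2)·R1: [0, -3, -9, -9]
R3 ← R3 + (2)·R2: [0, 0, -1, -1]
R4 ← R4 + (2/3)·R2: [0, 0, -4/3, -4/3]
R4 ← R4 − (4/3)·R3: [0, 0, 0, 0]
Echelon form has 3 nonzero rows, so rank(A) = 3.

3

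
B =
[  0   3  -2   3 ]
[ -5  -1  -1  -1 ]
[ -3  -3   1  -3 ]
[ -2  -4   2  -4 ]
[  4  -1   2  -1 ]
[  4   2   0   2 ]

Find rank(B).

2

Row reduce to echelon form.
Swap R1 ↔ R2
R3 ← R3 − (3/5)·R1: [0, -12/5, 8/5, -12/5]
R4 ← R4 − (2/5)·R1: [0, -18/5, 12/5, -18/5]
R5 ← R5 + (4/5)·R1: [0, -9/5, 6/5, -9/5]
R6 ← R6 + (4/5)·R1: [0, 6/5, -4/5, 6/5]
R3 ← R3 + (4/5)·R2: [0, 0, 0, 0]
R4 ← R4 + (6/5)·R2: [0, 0, 0, 0]
R5 ← R5 + (3/5)·R2: [0, 0, 0, 0]
R6 ← R6 − (2/5)·R2: [0, 0, 0, 0]
Echelon form has 2 nonzero rows, so rank(B) = 2.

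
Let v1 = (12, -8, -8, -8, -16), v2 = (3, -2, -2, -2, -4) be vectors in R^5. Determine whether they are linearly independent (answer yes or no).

no

Form the matrix with these vectors as rows and row reduce.
R2 ← R2 − (1/4)·R1: [0, 0, 0, 0, 0]
1 nonzero row, so the 2 vectors span a space of dimension 1.
Since 1 < 2, the vectors are linearly dependent.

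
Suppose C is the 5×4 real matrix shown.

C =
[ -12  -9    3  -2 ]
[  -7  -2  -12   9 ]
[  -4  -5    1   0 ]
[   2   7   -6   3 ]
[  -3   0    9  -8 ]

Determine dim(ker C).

Row reduce to echelon form.
R2 ← R2 − (7/12)·R1: [0, 13/4, -55/4, 61/6]
R3 ← R3 − (1/3)·R1: [0, -2, 0, 2/3]
R4 ← R4 + (1/6)·R1: [0, 11/2, -11/2, 8/3]
R5 ← R5 − (1/4)·R1: [0, 9/4, 33/4, -15/2]
R3 ← R3 + (8/13)·R2: [0, 0, -110/13, 90/13]
R4 ← R4 − (22/13)·R2: [0, 0, 231/13, -189/13]
R5 ← R5 − (9/13)·R2: [0, 0, 231/13, -189/13]
R4 ← R4 + (21/10)·R3: [0, 0, 0, 0]
R5 ← R5 + (21/10)·R3: [0, 0, 0, 0]
3 nonzero rows, so rank(C) = 3.
C has 4 columns; by rank–nullity, nullity = 4 − 3 = 1.

1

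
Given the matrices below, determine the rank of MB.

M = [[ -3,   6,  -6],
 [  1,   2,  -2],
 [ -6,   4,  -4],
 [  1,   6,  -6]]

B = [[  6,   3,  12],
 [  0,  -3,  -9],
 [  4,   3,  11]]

First compute MB:
[[-42, -45, -156],
 [ -2,  -9, -28],
 [-52, -42, -152],
 [-18, -33, -108]]
Now row reduce the product.
R2 ← R2 − (1/21)·R1: [0, -48/7, -144/7]
R3 ← R3 − (26/21)·R1: [0, 96/7, 288/7]
R4 ← R4 − (3/7)·R1: [0, -96/7, -288/7]
R3 ← R3 + (2)·R2: [0, 0, 0]
R4 ← R4 − (2)·R2: [0, 0, 0]
2 nonzero rows, so rank(MB) = 2.

2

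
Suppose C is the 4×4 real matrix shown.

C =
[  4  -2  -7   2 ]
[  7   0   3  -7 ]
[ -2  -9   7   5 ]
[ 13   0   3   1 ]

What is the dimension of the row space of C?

Row reduce to echelon form.
R2 ← R2 − (7/4)·R1: [0, 7/2, 61/4, -21/2]
R3 ← R3 + (1/2)·R1: [0, -10, 7/2, 6]
R4 ← R4 − (13/4)·R1: [0, 13/2, 103/4, -11/2]
R3 ← R3 + (20/7)·R2: [0, 0, 659/14, -24]
R4 ← R4 − (13/7)·R2: [0, 0, -18/7, 14]
R4 ← R4 + (36/659)·R3: [0, 0, 0, 8362/659]
Echelon form has 4 nonzero rows, so rank(C) = 4.
The row space has dimension equal to the rank: 4.

4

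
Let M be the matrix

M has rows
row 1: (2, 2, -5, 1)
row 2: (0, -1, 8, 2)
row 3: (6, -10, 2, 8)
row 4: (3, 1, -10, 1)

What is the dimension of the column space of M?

3

Row reduce to echelon form.
R3 ← R3 − (3)·R1: [0, -16, 17, 5]
R4 ← R4 − (3/2)·R1: [0, -2, -5/2, -1/2]
R3 ← R3 − (16)·R2: [0, 0, -111, -27]
R4 ← R4 − (2)·R2: [0, 0, -37/2, -9/2]
R4 ← R4 − (1/6)·R3: [0, 0, 0, 0]
Echelon form has 3 nonzero rows, so rank(M) = 3.
The column space has dimension equal to the rank: 3.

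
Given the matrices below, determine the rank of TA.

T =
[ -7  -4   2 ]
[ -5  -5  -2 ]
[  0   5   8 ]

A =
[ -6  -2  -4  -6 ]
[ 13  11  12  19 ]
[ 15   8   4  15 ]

2

First compute TA:
[[ 20, -14, -12,  -4],
 [-65, -61, -48, -95],
 [185, 119,  92, 215]]
Now row reduce the product.
R2 ← R2 + (13/4)·R1: [0, -213/2, -87, -108]
R3 ← R3 − (37/4)·R1: [0, 497/2, 203, 252]
R3 ← R3 + (7/3)·R2: [0, 0, 0, 0]
2 nonzero rows, so rank(TA) = 2.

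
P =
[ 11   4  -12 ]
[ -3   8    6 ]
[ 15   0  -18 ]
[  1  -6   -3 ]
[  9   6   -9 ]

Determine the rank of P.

Row reduce to echelon form.
R2 ← R2 + (3/11)·R1: [0, 100/11, 30/11]
R3 ← R3 − (15/11)·R1: [0, -60/11, -18/11]
R4 ← R4 − (1/11)·R1: [0, -70/11, -21/11]
R5 ← R5 − (9/11)·R1: [0, 30/11, 9/11]
R3 ← R3 + (3/5)·R2: [0, 0, 0]
R4 ← R4 + (7/10)·R2: [0, 0, 0]
R5 ← R5 − (3/10)·R2: [0, 0, 0]
Echelon form has 2 nonzero rows, so rank(P) = 2.

2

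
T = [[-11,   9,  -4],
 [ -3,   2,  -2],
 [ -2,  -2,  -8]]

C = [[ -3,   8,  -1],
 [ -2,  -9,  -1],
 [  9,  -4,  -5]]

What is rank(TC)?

First compute TC:
[[-21, -153,  22],
 [-13, -34,  11],
 [-62,  34,  44]]
Now row reduce the product.
R2 ← R2 − (13/21)·R1: [0, 425/7, -55/21]
R3 ← R3 − (62/21)·R1: [0, 3400/7, -440/21]
R3 ← R3 − (8)·R2: [0, 0, 0]
2 nonzero rows, so rank(TC) = 2.

2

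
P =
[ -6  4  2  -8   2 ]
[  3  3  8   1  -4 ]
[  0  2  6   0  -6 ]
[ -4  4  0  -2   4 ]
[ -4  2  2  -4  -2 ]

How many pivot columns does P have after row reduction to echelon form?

Row reduce to echelon form.
R2 ← R2 + (1/2)·R1: [0, 5, 9, -3, -3]
R4 ← R4 − (2/3)·R1: [0, 4/3, -4/3, 10/3, 8/3]
R5 ← R5 − (2/3)·R1: [0, -2/3, 2/3, 4/3, -10/3]
R3 ← R3 − (2/5)·R2: [0, 0, 12/5, 6/5, -24/5]
R4 ← R4 − (4/15)·R2: [0, 0, -56/15, 62/15, 52/15]
R5 ← R5 + (2/15)·R2: [0, 0, 28/15, 14/15, -56/15]
R4 ← R4 + (14/9)·R3: [0, 0, 0, 6, -4]
R5 ← R5 − (7/9)·R3: [0, 0, 0, 0, 0]
Echelon form has 4 nonzero rows, so rank(P) = 4.
Each nonzero row contributes one pivot column: 4 pivot columns.

4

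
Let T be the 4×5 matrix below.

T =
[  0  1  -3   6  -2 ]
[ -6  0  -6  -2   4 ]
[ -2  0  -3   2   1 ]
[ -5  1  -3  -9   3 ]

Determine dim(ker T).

2

Row reduce to echelon form.
Swap R1 ↔ R2
R3 ← R3 − (1/3)·R1: [0, 0, -1, 8/3, -1/3]
R4 ← R4 − (5/6)·R1: [0, 1, 2, -22/3, -1/3]
R4 ← R4 − R2: [0, 0, 5, -40/3, 5/3]
R4 ← R4 + (5)·R3: [0, 0, 0, 0, 0]
3 nonzero rows, so rank(T) = 3.
T has 5 columns; by rank–nullity, nullity = 5 − 3 = 2.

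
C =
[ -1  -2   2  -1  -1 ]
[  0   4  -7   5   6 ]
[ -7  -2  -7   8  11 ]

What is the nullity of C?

3

Row reduce to echelon form.
R3 ← R3 − (7)·R1: [0, 12, -21, 15, 18]
R3 ← R3 − (3)·R2: [0, 0, 0, 0, 0]
2 nonzero rows, so rank(C) = 2.
C has 5 columns; by rank–nullity, nullity = 5 − 2 = 3.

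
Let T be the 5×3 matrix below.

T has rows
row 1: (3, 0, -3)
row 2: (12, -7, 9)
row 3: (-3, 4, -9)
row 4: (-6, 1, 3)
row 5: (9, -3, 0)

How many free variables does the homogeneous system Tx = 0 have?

1

Row reduce to echelon form.
R2 ← R2 − (4)·R1: [0, -7, 21]
R3 ← R3 + R1: [0, 4, -12]
R4 ← R4 + (2)·R1: [0, 1, -3]
R5 ← R5 − (3)·R1: [0, -3, 9]
R3 ← R3 + (4/7)·R2: [0, 0, 0]
R4 ← R4 + (1/7)·R2: [0, 0, 0]
R5 ← R5 − (3/7)·R2: [0, 0, 0]
2 nonzero rows, so rank(T) = 2.
T has 3 columns; by rank–nullity, nullity = 3 − 2 = 1.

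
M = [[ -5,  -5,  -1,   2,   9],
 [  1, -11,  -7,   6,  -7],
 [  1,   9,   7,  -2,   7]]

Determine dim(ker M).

Row reduce to echelon form.
R2 ← R2 + (1/5)·R1: [0, -12, -36/5, 32/5, -26/5]
R3 ← R3 + (1/5)·R1: [0, 8, 34/5, -8/5, 44/5]
R3 ← R3 + (2/3)·R2: [0, 0, 2, 8/3, 16/3]
3 nonzero rows, so rank(M) = 3.
M has 5 columns; by rank–nullity, nullity = 5 − 3 = 2.

2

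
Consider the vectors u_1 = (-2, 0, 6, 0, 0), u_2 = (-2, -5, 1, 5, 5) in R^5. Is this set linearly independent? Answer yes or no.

Form the matrix with these vectors as rows and row reduce.
R2 ← R2 − R1: [0, -5, -5, 5, 5]
2 nonzero rows, so the 2 vectors span a space of dimension 2.
Since 2 = 2, the vectors are linearly independent.

yes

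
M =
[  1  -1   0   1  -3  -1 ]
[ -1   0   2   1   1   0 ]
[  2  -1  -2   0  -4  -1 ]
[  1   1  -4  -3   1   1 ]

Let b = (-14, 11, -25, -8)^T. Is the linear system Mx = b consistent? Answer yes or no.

Row reduce the augmented matrix [M | b].
R2 ← R2 + R1: [0, -1, 2, 2, -2, -1, -3]
R3 ← R3 − (2)·R1: [0, 1, -2, -2, 2, 1, 3]
R4 ← R4 − R1: [0, 2, -4, -4, 4, 2, 6]
R3 ← R3 + R2: [0, 0, 0, 0, 0, 0, 0]
R4 ← R4 + (2)·R2: [0, 0, 0, 0, 0, 0, 0]
The echelon form has 2 nonzero rows, and every pivot lies in the first 6 columns, so rank(M) = rank([M|b]) = 2.
The system is consistent.

yes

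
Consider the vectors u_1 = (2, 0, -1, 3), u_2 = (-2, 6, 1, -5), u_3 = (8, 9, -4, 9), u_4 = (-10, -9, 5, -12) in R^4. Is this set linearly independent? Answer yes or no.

Form the matrix with these vectors as rows and row reduce.
R2 ← R2 + R1: [0, 6, 0, -2]
R3 ← R3 − (4)·R1: [0, 9, 0, -3]
R4 ← R4 + (5)·R1: [0, -9, 0, 3]
R3 ← R3 − (3/2)·R2: [0, 0, 0, 0]
R4 ← R4 + (3/2)·R2: [0, 0, 0, 0]
2 nonzero rows, so the 4 vectors span a space of dimension 2.
Since 2 < 4, the vectors are linearly dependent.

no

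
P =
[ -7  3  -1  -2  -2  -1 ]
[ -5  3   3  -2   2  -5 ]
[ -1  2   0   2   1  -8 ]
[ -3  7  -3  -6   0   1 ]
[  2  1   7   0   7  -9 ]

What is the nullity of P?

2

Row reduce to echelon form.
R2 ← R2 − (5/7)·R1: [0, 6/7, 26/7, -4/7, 24/7, -30/7]
R3 ← R3 − (1/7)·R1: [0, 11/7, 1/7, 16/7, 9/7, -55/7]
R4 ← R4 − (3/7)·R1: [0, 40/7, -18/7, -36/7, 6/7, 10/7]
R5 ← R5 + (2/7)·R1: [0, 13/7, 47/7, -4/7, 45/7, -65/7]
R3 ← R3 − (11/6)·R2: [0, 0, -20/3, 10/3, -5, 0]
R4 ← R4 − (20/3)·R2: [0, 0, -82/3, -4/3, -22, 30]
R5 ← R5 − (13/6)·R2: [0, 0, -4/3, 2/3, -1, 0]
R4 ← R4 − (41/10)·R3: [0, 0, 0, -15, -3/2, 30]
R5 ← R5 − (1/5)·R3: [0, 0, 0, 0, 0, 0]
4 nonzero rows, so rank(P) = 4.
P has 6 columns; by rank–nullity, nullity = 6 − 4 = 2.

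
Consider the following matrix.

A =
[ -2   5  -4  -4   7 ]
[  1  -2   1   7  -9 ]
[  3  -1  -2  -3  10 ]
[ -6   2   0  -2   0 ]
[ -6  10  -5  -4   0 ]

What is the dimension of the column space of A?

Row reduce to echelon form.
R2 ← R2 + (1/2)·R1: [0, 1/2, -1, 5, -11/2]
R3 ← R3 + (3/2)·R1: [0, 13/2, -8, -9, 41/2]
R4 ← R4 − (3)·R1: [0, -13, 12, 10, -21]
R5 ← R5 − (3)·R1: [0, -5, 7, 8, -21]
R3 ← R3 − (13)·R2: [0, 0, 5, -74, 92]
R4 ← R4 + (26)·R2: [0, 0, -14, 140, -164]
R5 ← R5 + (10)·R2: [0, 0, -3, 58, -76]
R4 ← R4 + (14/5)·R3: [0, 0, 0, -336/5, 468/5]
R5 ← R5 + (3/5)·R3: [0, 0, 0, 68/5, -104/5]
R5 ← R5 + (17/84)·R4: [0, 0, 0, 0, -13/7]
Echelon form has 5 nonzero rows, so rank(A) = 5.
The column space has dimension equal to the rank: 5.

5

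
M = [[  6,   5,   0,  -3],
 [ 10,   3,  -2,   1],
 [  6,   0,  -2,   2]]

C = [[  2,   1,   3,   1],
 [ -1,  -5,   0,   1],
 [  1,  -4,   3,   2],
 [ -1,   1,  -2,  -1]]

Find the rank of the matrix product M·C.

2

First compute MC:
[[ 10, -22,  24,  14],
 [ 14,   4,  22,   8],
 [  8,  16,   8,   0]]
Now row reduce the product.
R2 ← R2 − (7/5)·R1: [0, 174/5, -58/5, -58/5]
R3 ← R3 − (4/5)·R1: [0, 168/5, -56/5, -56/5]
R3 ← R3 − (28/29)·R2: [0, 0, 0, 0]
2 nonzero rows, so rank(MC) = 2.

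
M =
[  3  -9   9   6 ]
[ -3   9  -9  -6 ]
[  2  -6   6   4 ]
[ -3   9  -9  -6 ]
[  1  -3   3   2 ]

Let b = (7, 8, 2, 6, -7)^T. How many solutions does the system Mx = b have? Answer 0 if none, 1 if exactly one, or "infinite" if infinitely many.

0

Row reduce the augmented matrix [M | b].
R2 ← R2 + R1: [0, 0, 0, 0, 15]
R3 ← R3 − (2/3)·R1: [0, 0, 0, 0, -8/3]
R4 ← R4 + R1: [0, 0, 0, 0, 13]
R5 ← R5 − (1/3)·R1: [0, 0, 0, 0, -28/3]
R3 ← R3 + (8/45)·R2: [0, 0, 0, 0, 0]
R4 ← R4 − (13/15)·R2: [0, 0, 0, 0, 0]
R5 ← R5 + (28/45)·R2: [0, 0, 0, 0, 0]
The echelon form has 2 nonzero rows; the last pivot sits in the augmented column, so rank(M) = 1 but rank([M|b]) = 2.
Since the ranks differ, the system is inconsistent.
It has no solutions.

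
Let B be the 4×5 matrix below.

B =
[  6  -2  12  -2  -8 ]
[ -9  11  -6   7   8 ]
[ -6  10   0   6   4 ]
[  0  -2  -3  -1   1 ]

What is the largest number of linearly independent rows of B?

2

Row reduce to echelon form.
R2 ← R2 + (3/2)·R1: [0, 8, 12, 4, -4]
R3 ← R3 + R1: [0, 8, 12, 4, -4]
R3 ← R3 − R2: [0, 0, 0, 0, 0]
R4 ← R4 + (1/4)·R2: [0, 0, 0, 0, 0]
Echelon form has 2 nonzero rows, so rank(B) = 2.
The rank gives the maximum number of linearly independent rows: 2.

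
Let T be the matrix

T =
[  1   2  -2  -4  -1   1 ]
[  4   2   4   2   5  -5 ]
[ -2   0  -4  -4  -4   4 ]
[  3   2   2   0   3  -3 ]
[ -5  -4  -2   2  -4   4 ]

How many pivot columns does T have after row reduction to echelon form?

2

Row reduce to echelon form.
R2 ← R2 − (4)·R1: [0, -6, 12, 18, 9, -9]
R3 ← R3 + (2)·R1: [0, 4, -8, -12, -6, 6]
R4 ← R4 − (3)·R1: [0, -4, 8, 12, 6, -6]
R5 ← R5 + (5)·R1: [0, 6, -12, -18, -9, 9]
R3 ← R3 + (2/3)·R2: [0, 0, 0, 0, 0, 0]
R4 ← R4 − (2/3)·R2: [0, 0, 0, 0, 0, 0]
R5 ← R5 + R2: [0, 0, 0, 0, 0, 0]
Echelon form has 2 nonzero rows, so rank(T) = 2.
Each nonzero row contributes one pivot column: 2 pivot columns.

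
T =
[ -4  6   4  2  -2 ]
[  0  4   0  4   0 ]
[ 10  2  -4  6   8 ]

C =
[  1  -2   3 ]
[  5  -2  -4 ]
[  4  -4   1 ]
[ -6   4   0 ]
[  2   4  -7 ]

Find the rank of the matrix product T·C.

First compute TC:
[[ 26, -20, -18],
 [ -4,   8, -16],
 [-16,  48, -38]]
Now row reduce the product.
R2 ← R2 + (2/13)·R1: [0, 64/13, -244/13]
R3 ← R3 + (8/13)·R1: [0, 464/13, -638/13]
R3 ← R3 − (29/4)·R2: [0, 0, 87]
3 nonzero rows, so rank(TC) = 3.

3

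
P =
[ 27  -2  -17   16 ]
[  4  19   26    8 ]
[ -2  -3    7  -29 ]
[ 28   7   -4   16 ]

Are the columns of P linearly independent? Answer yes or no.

yes

Row reduce P to echelon form.
R2 ← R2 − (4/27)·R1: [0, 521/27, 770/27, 152/27]
R3 ← R3 + (2/27)·R1: [0, -85/27, 155/27, -751/27]
R4 ← R4 − (28/27)·R1: [0, 245/27, 368/27, -16/27]
R3 ← R3 + (85/521)·R2: [0, 0, 5415/521, -14013/521]
R4 ← R4 − (245/521)·R2: [0, 0, 114/521, -1688/521]
R4 ← R4 − (2/95)·R3: [0, 0, 0, -254/95]
4 pivots among 4 columns.
Every column is a pivot column, so the columns are linearly independent.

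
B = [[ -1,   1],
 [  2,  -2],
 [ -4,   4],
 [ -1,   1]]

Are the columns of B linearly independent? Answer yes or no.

Row reduce B to echelon form.
R2 ← R2 + (2)·R1: [0, 0]
R3 ← R3 − (4)·R1: [0, 0]
R4 ← R4 − R1: [0, 0]
1 pivot among 2 columns.
Only 1 < 2 pivot columns, so the columns are linearly dependent.

no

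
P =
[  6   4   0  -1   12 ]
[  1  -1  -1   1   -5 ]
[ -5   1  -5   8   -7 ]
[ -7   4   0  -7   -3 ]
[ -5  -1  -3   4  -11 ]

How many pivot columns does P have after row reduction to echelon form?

Row reduce to echelon form.
R2 ← R2 − (1/6)·R1: [0, -5/3, -1, 7/6, -7]
R3 ← R3 + (5/6)·R1: [0, 13/3, -5, 43/6, 3]
R4 ← R4 + (7/6)·R1: [0, 26/3, 0, -49/6, 11]
R5 ← R5 + (5/6)·R1: [0, 7/3, -3, 19/6, -1]
R3 ← R3 + (13/5)·R2: [0, 0, -38/5, 51/5, -76/5]
R4 ← R4 + (26/5)·R2: [0, 0, -26/5, -21/10, -127/5]
R5 ← R5 + (7/5)·R2: [0, 0, -22/5, 24/5, -54/5]
R4 ← R4 − (13/19)·R3: [0, 0, 0, -345/38, -15]
R5 ← R5 − (11/19)·R3: [0, 0, 0, -21/19, -2]
R5 ← R5 − (14/115)·R4: [0, 0, 0, 0, -4/23]
Echelon form has 5 nonzero rows, so rank(P) = 5.
Each nonzero row contributes one pivot column: 5 pivot columns.

5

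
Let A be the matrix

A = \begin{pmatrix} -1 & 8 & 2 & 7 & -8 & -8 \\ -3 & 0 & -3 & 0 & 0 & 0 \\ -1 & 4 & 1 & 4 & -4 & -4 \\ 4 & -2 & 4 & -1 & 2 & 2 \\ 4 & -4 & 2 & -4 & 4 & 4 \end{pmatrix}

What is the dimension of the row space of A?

Row reduce to echelon form.
R2 ← R2 − (3)·R1: [0, -24, -9, -21, 24, 24]
R3 ← R3 − R1: [0, -4, -1, -3, 4, 4]
R4 ← R4 + (4)·R1: [0, 30, 12, 27, -30, -30]
R5 ← R5 + (4)·R1: [0, 28, 10, 24, -28, -28]
R3 ← R3 − (1/6)·R2: [0, 0, 1/2, 1/2, 0, 0]
R4 ← R4 + (5/4)·R2: [0, 0, 3/4, 3/4, 0, 0]
R5 ← R5 + (7/6)·R2: [0, 0, -1/2, -1/2, 0, 0]
R4 ← R4 − (3/2)·R3: [0, 0, 0, 0, 0, 0]
R5 ← R5 + R3: [0, 0, 0, 0, 0, 0]
Echelon form has 3 nonzero rows, so rank(A) = 3.
The row space has dimension equal to the rank: 3.

3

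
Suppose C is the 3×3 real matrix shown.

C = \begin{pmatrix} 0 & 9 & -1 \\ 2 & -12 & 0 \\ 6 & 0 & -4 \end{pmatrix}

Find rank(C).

Row reduce to echelon form.
Swap R1 ↔ R2
R3 ← R3 − (3)·R1: [0, 36, -4]
R3 ← R3 − (4)·R2: [0, 0, 0]
Echelon form has 2 nonzero rows, so rank(C) = 2.

2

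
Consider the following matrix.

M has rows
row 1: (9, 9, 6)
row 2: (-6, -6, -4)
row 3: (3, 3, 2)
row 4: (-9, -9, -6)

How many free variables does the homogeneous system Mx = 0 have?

Row reduce to echelon form.
R2 ← R2 + (2/3)·R1: [0, 0, 0]
R3 ← R3 − (1/3)·R1: [0, 0, 0]
R4 ← R4 + R1: [0, 0, 0]
1 nonzero row, so rank(M) = 1.
M has 3 columns; by rank–nullity, nullity = 3 − 1 = 2.

2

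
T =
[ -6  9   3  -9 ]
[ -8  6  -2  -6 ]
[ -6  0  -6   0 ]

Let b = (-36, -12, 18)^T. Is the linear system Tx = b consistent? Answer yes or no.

Row reduce the augmented matrix [T | b].
R2 ← R2 − (4/3)·R1: [0, -6, -6, 6, 36]
R3 ← R3 − R1: [0, -9, -9, 9, 54]
R3 ← R3 − (3/2)·R2: [0, 0, 0, 0, 0]
The echelon form has 2 nonzero rows, and every pivot lies in the first 4 columns, so rank(T) = rank([T|b]) = 2.
The system is consistent.

yes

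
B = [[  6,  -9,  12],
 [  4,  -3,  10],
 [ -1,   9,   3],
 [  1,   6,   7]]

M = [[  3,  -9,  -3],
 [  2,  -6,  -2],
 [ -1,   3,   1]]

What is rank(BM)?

1

First compute BM:
[[-12,  36,  12],
 [ -4,  12,   4],
 [ 12, -36, -12],
 [  8, -24,  -8]]
Now row reduce the product.
R2 ← R2 − (1/3)·R1: [0, 0, 0]
R3 ← R3 + R1: [0, 0, 0]
R4 ← R4 + (2/3)·R1: [0, 0, 0]
1 nonzero row, so rank(BM) = 1.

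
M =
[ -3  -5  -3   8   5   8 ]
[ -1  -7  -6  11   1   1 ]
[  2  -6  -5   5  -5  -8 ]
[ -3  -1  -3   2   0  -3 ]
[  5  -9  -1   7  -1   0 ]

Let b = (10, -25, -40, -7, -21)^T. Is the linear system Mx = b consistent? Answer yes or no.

yes

Row reduce the augmented matrix [M | b].
R2 ← R2 − (1/3)·R1: [0, -16/3, -5, 25/3, -2/3, -5/3, -85/3]
R3 ← R3 + (2/3)·R1: [0, -28/3, -7, 31/3, -5/3, -8/3, -100/3]
R4 ← R4 − R1: [0, 4, 0, -6, -5, -11, -17]
R5 ← R5 + (5/3)·R1: [0, -52/3, -6, 61/3, 22/3, 40/3, -13/3]
R3 ← R3 − (7/4)·R2: [0, 0, 7/4, -17/4, -1/2, 1/4, 65/4]
R4 ← R4 + (3/4)·R2: [0, 0, -15/4, 1/4, -11/2, -49/4, -153/4]
R5 ← R5 − (13/4)·R2: [0, 0, 41/4, -27/4, 19/2, 75/4, 351/4]
R4 ← R4 + (15/7)·R3: [0, 0, 0, -62/7, -46/7, -82/7, -24/7]
R5 ← R5 − (41/7)·R3: [0, 0, 0, 127/7, 87/7, 121/7, -52/7]
R5 ← R5 + (127/62)·R4: [0, 0, 0, 0, -32/31, -208/31, -448/31]
The echelon form has 5 nonzero rows, and every pivot lies in the first 6 columns, so rank(M) = rank([M|b]) = 5.
The system is consistent.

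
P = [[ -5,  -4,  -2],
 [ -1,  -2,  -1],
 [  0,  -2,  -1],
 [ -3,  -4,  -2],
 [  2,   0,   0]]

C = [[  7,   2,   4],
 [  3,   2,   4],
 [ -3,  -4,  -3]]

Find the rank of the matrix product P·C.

First compute PC:
[[-41, -10, -30],
 [-10,  -2,  -9],
 [ -3,   0,  -5],
 [-27,  -6, -22],
 [ 14,   4,   8]]
Now row reduce the product.
R2 ← R2 − (10/41)·R1: [0, 18/41, -69/41]
R3 ← R3 − (3/41)·R1: [0, 30/41, -115/41]
R4 ← R4 − (27/41)·R1: [0, 24/41, -92/41]
R5 ← R5 + (14/41)·R1: [0, 24/41, -92/41]
R3 ← R3 − (5/3)·R2: [0, 0, 0]
R4 ← R4 − (4/3)·R2: [0, 0, 0]
R5 ← R5 − (4/3)·R2: [0, 0, 0]
2 nonzero rows, so rank(PC) = 2.

2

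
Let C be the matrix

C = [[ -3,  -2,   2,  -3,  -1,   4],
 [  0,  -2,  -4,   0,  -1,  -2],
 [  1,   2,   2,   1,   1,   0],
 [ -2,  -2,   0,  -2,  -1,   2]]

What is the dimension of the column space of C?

Row reduce to echelon form.
R3 ← R3 + (1/3)·R1: [0, 4/3, 8/3, 0, 2/3, 4/3]
R4 ← R4 − (2/3)·R1: [0, -2/3, -4/3, 0, -1/3, -2/3]
R3 ← R3 + (2/3)·R2: [0, 0, 0, 0, 0, 0]
R4 ← R4 − (1/3)·R2: [0, 0, 0, 0, 0, 0]
Echelon form has 2 nonzero rows, so rank(C) = 2.
The column space has dimension equal to the rank: 2.

2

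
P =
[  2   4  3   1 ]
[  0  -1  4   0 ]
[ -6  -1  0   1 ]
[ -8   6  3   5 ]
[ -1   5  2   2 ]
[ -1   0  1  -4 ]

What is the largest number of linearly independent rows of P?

4

Row reduce to echelon form.
R3 ← R3 + (3)·R1: [0, 11, 9, 4]
R4 ← R4 + (4)·R1: [0, 22, 15, 9]
R5 ← R5 + (1/2)·R1: [0, 7, 7/2, 5/2]
R6 ← R6 + (1/2)·R1: [0, 2, 5/2, -7/2]
R3 ← R3 + (11)·R2: [0, 0, 53, 4]
R4 ← R4 + (22)·R2: [0, 0, 103, 9]
R5 ← R5 + (7)·R2: [0, 0, 63/2, 5/2]
R6 ← R6 + (2)·R2: [0, 0, 21/2, -7/2]
R4 ← R4 − (103/53)·R3: [0, 0, 0, 65/53]
R5 ← R5 − (63/106)·R3: [0, 0, 0, 13/106]
R6 ← R6 − (21/106)·R3: [0, 0, 0, -455/106]
R5 ← R5 − (1/10)·R4: [0, 0, 0, 0]
R6 ← R6 + (7/2)·R4: [0, 0, 0, 0]
Echelon form has 4 nonzero rows, so rank(P) = 4.
The rank gives the maximum number of linearly independent rows: 4.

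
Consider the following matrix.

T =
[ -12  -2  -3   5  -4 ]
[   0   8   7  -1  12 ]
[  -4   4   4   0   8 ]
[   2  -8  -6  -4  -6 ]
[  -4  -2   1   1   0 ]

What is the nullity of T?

0

Row reduce to echelon form.
R3 ← R3 − (1/3)·R1: [0, 14/3, 5, -5/3, 28/3]
R4 ← R4 + (1/6)·R1: [0, -25/3, -13/2, -19/6, -20/3]
R5 ← R5 − (1/3)·R1: [0, -4/3, 2, -2/3, 4/3]
R3 ← R3 − (7/12)·R2: [0, 0, 11/12, -13/12, 7/3]
R4 ← R4 + (25/24)·R2: [0, 0, 19/24, -101/24, 35/6]
R5 ← R5 + (1/6)·R2: [0, 0, 19/6, -5/6, 10/3]
R4 ← R4 − (19/22)·R3: [0, 0, 0, -36/11, 42/11]
R5 ← R5 − (38/11)·R3: [0, 0, 0, 32/11, -52/11]
R5 ← R5 + (8/9)·R4: [0, 0, 0, 0, -4/3]
5 nonzero rows, so rank(T) = 5.
T has 5 columns; by rank–nullity, nullity = 5 − 5 = 0.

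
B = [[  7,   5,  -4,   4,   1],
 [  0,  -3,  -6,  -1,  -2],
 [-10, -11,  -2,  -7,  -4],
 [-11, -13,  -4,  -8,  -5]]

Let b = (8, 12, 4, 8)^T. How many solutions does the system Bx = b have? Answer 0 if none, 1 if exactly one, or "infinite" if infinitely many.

infinite

Row reduce the augmented matrix [B | b].
R3 ← R3 + (10/7)·R1: [0, -27/7, -54/7, -9/7, -18/7, 108/7]
R4 ← R4 + (11/7)·R1: [0, -36/7, -72/7, -12/7, -24/7, 144/7]
R3 ← R3 − (9/7)·R2: [0, 0, 0, 0, 0, 0]
R4 ← R4 − (12/7)·R2: [0, 0, 0, 0, 0, 0]
The echelon form has 2 nonzero rows, and every pivot lies in the first 5 columns, so rank(B) = rank([B|b]) = 2.
The system is consistent.
rank = 2 < 5 unknowns, so there are infinitely many solutions.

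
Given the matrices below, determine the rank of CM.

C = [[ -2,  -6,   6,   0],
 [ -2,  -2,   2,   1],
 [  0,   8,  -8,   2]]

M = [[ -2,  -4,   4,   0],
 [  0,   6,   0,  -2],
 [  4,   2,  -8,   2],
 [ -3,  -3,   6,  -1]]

2

First compute CM:
[[ 28, -16, -56,  24],
 [  9,  -3, -18,   7],
 [-38,  26,  76, -34]]
Now row reduce the product.
R2 ← R2 − (9/28)·R1: [0, 15/7, 0, -5/7]
R3 ← R3 + (19/14)·R1: [0, 30/7, 0, -10/7]
R3 ← R3 − (2)·R2: [0, 0, 0, 0]
2 nonzero rows, so rank(CM) = 2.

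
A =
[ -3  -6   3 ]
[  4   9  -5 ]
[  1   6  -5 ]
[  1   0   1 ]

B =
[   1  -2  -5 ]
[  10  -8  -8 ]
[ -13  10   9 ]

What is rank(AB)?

First compute AB:
[[-102,  84,  90],
 [159, -130, -137],
 [126, -100, -98],
 [-12,   8,   4]]
Now row reduce the product.
R2 ← R2 + (53/34)·R1: [0, 16/17, 56/17]
R3 ← R3 + (21/17)·R1: [0, 64/17, 224/17]
R4 ← R4 − (2/17)·R1: [0, -32/17, -112/17]
R3 ← R3 − (4)·R2: [0, 0, 0]
R4 ← R4 + (2)·R2: [0, 0, 0]
2 nonzero rows, so rank(AB) = 2.

2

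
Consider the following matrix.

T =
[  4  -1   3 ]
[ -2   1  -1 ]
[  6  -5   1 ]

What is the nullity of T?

Row reduce to echelon form.
R2 ← R2 + (1/2)·R1: [0, 1/2, 1/2]
R3 ← R3 − (3/2)·R1: [0, -7/2, -7/2]
R3 ← R3 + (7)·R2: [0, 0, 0]
2 nonzero rows, so rank(T) = 2.
T has 3 columns; by rank–nullity, nullity = 3 − 2 = 1.

1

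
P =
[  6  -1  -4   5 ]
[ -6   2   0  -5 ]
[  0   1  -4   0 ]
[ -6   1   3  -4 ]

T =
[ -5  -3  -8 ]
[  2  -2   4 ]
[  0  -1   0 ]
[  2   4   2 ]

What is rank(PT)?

First compute PT:
[[-22,   8, -42],
 [ 24,  -6,  46],
 [  2,   2,   4],
 [ 24,  -3,  44]]
Now row reduce the product.
R2 ← R2 + (12/11)·R1: [0, 30/11, 2/11]
R3 ← R3 + (1/11)·R1: [0, 30/11, 2/11]
R4 ← R4 + (12/11)·R1: [0, 63/11, -20/11]
R3 ← R3 − R2: [0, 0, 0]
R4 ← R4 − (21/10)·R2: [0, 0, -11/5]
Swap R3 ↔ R4
3 nonzero rows, so rank(PT) = 3.

3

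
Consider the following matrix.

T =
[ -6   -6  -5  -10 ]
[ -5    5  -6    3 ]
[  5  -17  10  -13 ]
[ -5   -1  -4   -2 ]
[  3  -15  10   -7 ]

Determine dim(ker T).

1

Row reduce to echelon form.
R2 ← R2 − (5/6)·R1: [0, 10, -11/6, 34/3]
R3 ← R3 + (5/6)·R1: [0, -22, 35/6, -64/3]
R4 ← R4 − (5/6)·R1: [0, 4, 1/6, 19/3]
R5 ← R5 + (1/2)·R1: [0, -18, 15/2, -12]
R3 ← R3 + (11/5)·R2: [0, 0, 9/5, 18/5]
R4 ← R4 − (2/5)·R2: [0, 0, 9/10, 9/5]
R5 ← R5 + (9/5)·R2: [0, 0, 21/5, 42/5]
R4 ← R4 − (1/2)·R3: [0, 0, 0, 0]
R5 ← R5 − (7/3)·R3: [0, 0, 0, 0]
3 nonzero rows, so rank(T) = 3.
T has 4 columns; by rank–nullity, nullity = 4 − 3 = 1.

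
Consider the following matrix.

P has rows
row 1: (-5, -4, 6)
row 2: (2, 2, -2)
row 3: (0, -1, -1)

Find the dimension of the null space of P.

Row reduce to echelon form.
R2 ← R2 + (2/5)·R1: [0, 2/5, 2/5]
R3 ← R3 + (5/2)·R2: [0, 0, 0]
2 nonzero rows, so rank(P) = 2.
P has 3 columns; by rank–nullity, nullity = 3 − 2 = 1.

1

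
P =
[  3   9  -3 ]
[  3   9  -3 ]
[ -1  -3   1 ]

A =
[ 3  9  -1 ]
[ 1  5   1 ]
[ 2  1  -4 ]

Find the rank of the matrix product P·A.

1

First compute PA:
[[ 12,  69,  18],
 [ 12,  69,  18],
 [ -4, -23,  -6]]
Now row reduce the product.
R2 ← R2 − R1: [0, 0, 0]
R3 ← R3 + (1/3)·R1: [0, 0, 0]
1 nonzero row, so rank(PA) = 1.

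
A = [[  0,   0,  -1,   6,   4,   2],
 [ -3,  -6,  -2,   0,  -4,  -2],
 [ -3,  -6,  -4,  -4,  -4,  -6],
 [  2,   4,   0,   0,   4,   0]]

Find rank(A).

Row reduce to echelon form.
Swap R1 ↔ R2
R3 ← R3 − R1: [0, 0, -2, -4, 0, -4]
R4 ← R4 + (2/3)·R1: [0, 0, -4/3, 0, 4/3, -4/3]
R3 ← R3 − (2)·R2: [0, 0, 0, -16, -8, -8]
R4 ← R4 − (4/3)·R2: [0, 0, 0, -8, -4, -4]
R4 ← R4 − (1/2)·R3: [0, 0, 0, 0, 0, 0]
Echelon form has 3 nonzero rows, so rank(A) = 3.

3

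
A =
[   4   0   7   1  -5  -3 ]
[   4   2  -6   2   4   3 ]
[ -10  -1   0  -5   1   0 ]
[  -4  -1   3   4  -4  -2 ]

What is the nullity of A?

Row reduce to echelon form.
R2 ← R2 − R1: [0, 2, -13, 1, 9, 6]
R3 ← R3 + (5/2)·R1: [0, -1, 35/2, -5/2, -23/2, -15/2]
R4 ← R4 + R1: [0, -1, 10, 5, -9, -5]
R3 ← R3 + (1/2)·R2: [0, 0, 11, -2, -7, -9/2]
R4 ← R4 + (1/2)·R2: [0, 0, 7/2, 11/2, -9/2, -2]
R4 ← R4 − (7/22)·R3: [0, 0, 0, 135/22, -25/11, -25/44]
4 nonzero rows, so rank(A) = 4.
A has 6 columns; by rank–nullity, nullity = 6 − 4 = 2.

2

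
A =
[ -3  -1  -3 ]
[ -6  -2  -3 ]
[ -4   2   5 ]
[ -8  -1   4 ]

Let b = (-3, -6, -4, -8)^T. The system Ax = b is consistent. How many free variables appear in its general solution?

0

Row reduce the augmented matrix [A | b].
R2 ← R2 − (2)·R1: [0, 0, 3, 0]
R3 ← R3 − (4/3)·R1: [0, 10/3, 9, 0]
R4 ← R4 − (8/3)·R1: [0, 5/3, 12, 0]
Swap R2 ↔ R3
R4 ← R4 − (1/2)·R2: [0, 0, 15/2, 0]
R4 ← R4 − (5/2)·R3: [0, 0, 0, 0]
The echelon form has 3 nonzero rows, and every pivot lies in the first 3 columns, so rank(A) = rank([A|b]) = 3.
The system is consistent.
Free variables = (unknowns) − (rank) = 3 − 3 = 0.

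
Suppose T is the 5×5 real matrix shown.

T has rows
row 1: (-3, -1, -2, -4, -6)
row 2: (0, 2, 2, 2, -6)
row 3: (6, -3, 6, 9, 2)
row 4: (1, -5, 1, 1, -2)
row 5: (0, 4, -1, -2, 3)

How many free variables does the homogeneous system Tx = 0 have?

Row reduce to echelon form.
R3 ← R3 + (2)·R1: [0, -5, 2, 1, -10]
R4 ← R4 + (1/3)·R1: [0, -16/3, 1/3, -1/3, -4]
R3 ← R3 + (5/2)·R2: [0, 0, 7, 6, -25]
R4 ← R4 + (8/3)·R2: [0, 0, 17/3, 5, -20]
R5 ← R5 − (2)·R2: [0, 0, -5, -6, 15]
R4 ← R4 − (17/21)·R3: [0, 0, 0, 1/7, 5/21]
R5 ← R5 + (5/7)·R3: [0, 0, 0, -12/7, -20/7]
R5 ← R5 + (12)·R4: [0, 0, 0, 0, 0]
4 nonzero rows, so rank(T) = 4.
T has 5 columns; by rank–nullity, nullity = 5 − 4 = 1.

1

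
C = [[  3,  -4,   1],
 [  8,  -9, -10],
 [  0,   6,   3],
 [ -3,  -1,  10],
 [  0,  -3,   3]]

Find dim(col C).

3

Row reduce to echelon form.
R2 ← R2 − (8/3)·R1: [0, 5/3, -38/3]
R4 ← R4 + R1: [0, -5, 11]
R3 ← R3 − (18/5)·R2: [0, 0, 243/5]
R4 ← R4 + (3)·R2: [0, 0, -27]
R5 ← R5 + (9/5)·R2: [0, 0, -99/5]
R4 ← R4 + (5/9)·R3: [0, 0, 0]
R5 ← R5 + (11/27)·R3: [0, 0, 0]
Echelon form has 3 nonzero rows, so rank(C) = 3.
The column space has dimension equal to the rank: 3.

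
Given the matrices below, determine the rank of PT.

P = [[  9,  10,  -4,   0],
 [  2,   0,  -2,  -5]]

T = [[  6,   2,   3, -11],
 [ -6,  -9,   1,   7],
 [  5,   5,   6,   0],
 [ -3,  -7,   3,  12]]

2

First compute PT:
[[-26, -92,  13, -29],
 [ 17,  29, -21, -82]]
Now row reduce the product.
R2 ← R2 + (17/26)·R1: [0, -405/13, -25/2, -2625/26]
2 nonzero rows, so rank(PT) = 2.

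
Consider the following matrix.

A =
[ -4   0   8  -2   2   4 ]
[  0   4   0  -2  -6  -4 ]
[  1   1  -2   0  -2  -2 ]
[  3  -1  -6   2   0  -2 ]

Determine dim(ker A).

Row reduce to echelon form.
R3 ← R3 + (1/4)·R1: [0, 1, 0, -1/2, -3/2, -1]
R4 ← R4 + (3/4)·R1: [0, -1, 0, 1/2, 3/2, 1]
R3 ← R3 − (1/4)·R2: [0, 0, 0, 0, 0, 0]
R4 ← R4 + (1/4)·R2: [0, 0, 0, 0, 0, 0]
2 nonzero rows, so rank(A) = 2.
A has 6 columns; by rank–nullity, nullity = 6 − 2 = 4.

4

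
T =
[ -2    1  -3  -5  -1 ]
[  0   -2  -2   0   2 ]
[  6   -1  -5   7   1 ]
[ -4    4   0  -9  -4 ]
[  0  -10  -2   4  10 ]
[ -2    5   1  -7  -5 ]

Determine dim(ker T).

Row reduce to echelon form.
R3 ← R3 + (3)·R1: [0, 2, -14, -8, -2]
R4 ← R4 − (2)·R1: [0, 2, 6, 1, -2]
R6 ← R6 − R1: [0, 4, 4, -2, -4]
R3 ← R3 + R2: [0, 0, -16, -8, 0]
R4 ← R4 + R2: [0, 0, 4, 1, 0]
R5 ← R5 − (5)·R2: [0, 0, 8, 4, 0]
R6 ← R6 + (2)·R2: [0, 0, 0, -2, 0]
R4 ← R4 + (1/4)·R3: [0, 0, 0, -1, 0]
R5 ← R5 + (1/2)·R3: [0, 0, 0, 0, 0]
R6 ← R6 − (2)·R4: [0, 0, 0, 0, 0]
4 nonzero rows, so rank(T) = 4.
T has 5 columns; by rank–nullity, nullity = 5 − 4 = 1.

1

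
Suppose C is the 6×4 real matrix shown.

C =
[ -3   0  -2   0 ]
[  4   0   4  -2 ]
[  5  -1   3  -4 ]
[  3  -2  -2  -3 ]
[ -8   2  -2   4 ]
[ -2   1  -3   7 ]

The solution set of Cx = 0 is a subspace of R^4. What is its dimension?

Row reduce to echelon form.
R2 ← R2 + (4/3)·R1: [0, 0, 4/3, -2]
R3 ← R3 + (5/3)·R1: [0, -1, -1/3, -4]
R4 ← R4 + R1: [0, -2, -4, -3]
R5 ← R5 − (8/3)·R1: [0, 2, 10/3, 4]
R6 ← R6 − (2/3)·R1: [0, 1, -5/3, 7]
Swap R2 ↔ R3
R4 ← R4 − (2)·R2: [0, 0, -10/3, 5]
R5 ← R5 + (2)·R2: [0, 0, 8/3, -4]
R6 ← R6 + R2: [0, 0, -2, 3]
R4 ← R4 + (5/2)·R3: [0, 0, 0, 0]
R5 ← R5 − (2)·R3: [0, 0, 0, 0]
R6 ← R6 + (3/2)·R3: [0, 0, 0, 0]
3 nonzero rows, so rank(C) = 3.
C has 4 columns; by rank–nullity, nullity = 4 − 3 = 1.

1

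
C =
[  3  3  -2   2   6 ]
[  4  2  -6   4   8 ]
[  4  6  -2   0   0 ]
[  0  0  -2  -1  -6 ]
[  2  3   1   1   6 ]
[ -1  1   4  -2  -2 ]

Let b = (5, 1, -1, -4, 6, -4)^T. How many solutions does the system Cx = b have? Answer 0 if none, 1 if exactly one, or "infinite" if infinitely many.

Row reduce the augmented matrix [C | b].
R2 ← R2 − (4/3)·R1: [0, -2, -10/3, 4/3, 0, -17/3]
R3 ← R3 − (4/3)·R1: [0, 2, 2/3, -8/3, -8, -23/3]
R5 ← R5 − (2/3)·R1: [0, 1, 7/3, -1/3, 2, 8/3]
R6 ← R6 + (1/3)·R1: [0, 2, 10/3, -4/3, 0, -7/3]
R3 ← R3 + R2: [0, 0, -8/3, -4/3, -8, -40/3]
R5 ← R5 + (1/2)·R2: [0, 0, 2/3, 1/3, 2, -1/6]
R6 ← R6 + R2: [0, 0, 0, 0, 0, -8]
R4 ← R4 − (3/4)·R3: [0, 0, 0, 0, 0, 6]
R5 ← R5 + (1/4)·R3: [0, 0, 0, 0, 0, -7/2]
R5 ← R5 + (7/12)·R4: [0, 0, 0, 0, 0, 0]
R6 ← R6 + (4/3)·R4: [0, 0, 0, 0, 0, 0]
The echelon form has 4 nonzero rows; the last pivot sits in the augmented column, so rank(C) = 3 but rank([C|b]) = 4.
Since the ranks differ, the system is inconsistent.
It has no solutions.

0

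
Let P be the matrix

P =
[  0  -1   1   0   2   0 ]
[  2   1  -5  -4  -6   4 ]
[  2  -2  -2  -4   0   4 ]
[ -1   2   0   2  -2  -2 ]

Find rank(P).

2

Row reduce to echelon form.
Swap R1 ↔ R2
R3 ← R3 − R1: [0, -3, 3, 0, 6, 0]
R4 ← R4 + (1/2)·R1: [0, 5/2, -5/2, 0, -5, 0]
R3 ← R3 − (3)·R2: [0, 0, 0, 0, 0, 0]
R4 ← R4 + (5/2)·R2: [0, 0, 0, 0, 0, 0]
Echelon form has 2 nonzero rows, so rank(P) = 2.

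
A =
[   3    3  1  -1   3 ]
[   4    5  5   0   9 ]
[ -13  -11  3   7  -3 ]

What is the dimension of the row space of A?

2

Row reduce to echelon form.
R2 ← R2 − (4/3)·R1: [0, 1, 11/3, 4/3, 5]
R3 ← R3 + (13/3)·R1: [0, 2, 22/3, 8/3, 10]
R3 ← R3 − (2)·R2: [0, 0, 0, 0, 0]
Echelon form has 2 nonzero rows, so rank(A) = 2.
The row space has dimension equal to the rank: 2.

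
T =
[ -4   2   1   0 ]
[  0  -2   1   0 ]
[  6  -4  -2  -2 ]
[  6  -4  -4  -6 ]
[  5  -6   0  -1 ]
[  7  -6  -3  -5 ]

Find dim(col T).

3

Row reduce to echelon form.
R3 ← R3 + (3/2)·R1: [0, -1, -1/2, -2]
R4 ← R4 + (3/2)·R1: [0, -1, -5/2, -6]
R5 ← R5 + (5/4)·R1: [0, -7/2, 5/4, -1]
R6 ← R6 + (7/4)·R1: [0, -5/2, -5/4, -5]
R3 ← R3 − (1/2)·R2: [0, 0, -1, -2]
R4 ← R4 − (1/2)·R2: [0, 0, -3, -6]
R5 ← R5 − (7/4)·R2: [0, 0, -1/2, -1]
R6 ← R6 − (5/4)·R2: [0, 0, -5/2, -5]
R4 ← R4 − (3)·R3: [0, 0, 0, 0]
R5 ← R5 − (1/2)·R3: [0, 0, 0, 0]
R6 ← R6 − (5/2)·R3: [0, 0, 0, 0]
Echelon form has 3 nonzero rows, so rank(T) = 3.
The column space has dimension equal to the rank: 3.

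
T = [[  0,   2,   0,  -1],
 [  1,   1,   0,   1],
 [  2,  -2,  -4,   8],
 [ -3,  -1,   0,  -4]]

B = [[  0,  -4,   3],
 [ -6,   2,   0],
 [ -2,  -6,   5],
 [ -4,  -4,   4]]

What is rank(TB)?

2

First compute TB:
[[ -8,   8,  -4],
 [-10,  -6,   7],
 [-12, -20,  18],
 [ 22,  26, -25]]
Now row reduce the product.
R2 ← R2 − (5/4)·R1: [0, -16, 12]
R3 ← R3 − (3/2)·R1: [0, -32, 24]
R4 ← R4 + (11/4)·R1: [0, 48, -36]
R3 ← R3 − (2)·R2: [0, 0, 0]
R4 ← R4 + (3)·R2: [0, 0, 0]
2 nonzero rows, so rank(TB) = 2.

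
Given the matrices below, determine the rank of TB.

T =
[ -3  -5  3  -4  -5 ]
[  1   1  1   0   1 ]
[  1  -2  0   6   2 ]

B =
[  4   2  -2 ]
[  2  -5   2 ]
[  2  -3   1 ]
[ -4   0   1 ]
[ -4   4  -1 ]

First compute TB:
[[ 20, -10,   0],
 [  4,  -2,   0],
 [-32,  20,  -2]]
Now row reduce the product.
R2 ← R2 − (1/5)·R1: [0, 0, 0]
R3 ← R3 + (8/5)·R1: [0, 4, -2]
Swap R2 ↔ R3
2 nonzero rows, so rank(TB) = 2.

2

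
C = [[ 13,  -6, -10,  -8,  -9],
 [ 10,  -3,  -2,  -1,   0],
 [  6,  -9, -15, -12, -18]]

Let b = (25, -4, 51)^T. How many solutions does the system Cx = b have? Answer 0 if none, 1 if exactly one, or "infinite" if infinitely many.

infinite

Row reduce the augmented matrix [C | b].
R2 ← R2 − (10/13)·R1: [0, 21/13, 74/13, 67/13, 90/13, -302/13]
R3 ← R3 − (6/13)·R1: [0, -81/13, -135/13, -108/13, -180/13, 513/13]
R3 ← R3 + (27/7)·R2: [0, 0, 81/7, 81/7, 90/7, -351/7]
The echelon form has 3 nonzero rows, and every pivot lies in the first 5 columns, so rank(C) = rank([C|b]) = 3.
The system is consistent.
rank = 3 < 5 unknowns, so there are infinitely many solutions.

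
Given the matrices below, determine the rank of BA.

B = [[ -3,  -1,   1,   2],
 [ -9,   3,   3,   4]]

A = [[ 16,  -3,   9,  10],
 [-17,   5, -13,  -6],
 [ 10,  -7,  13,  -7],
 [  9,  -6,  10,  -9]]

2

First compute BA:
[[ -3, -15,  19, -49],
 [-129,  -3, -41, -165]]
Now row reduce the product.
R2 ← R2 − (43)·R1: [0, 642, -858, 1942]
2 nonzero rows, so rank(BA) = 2.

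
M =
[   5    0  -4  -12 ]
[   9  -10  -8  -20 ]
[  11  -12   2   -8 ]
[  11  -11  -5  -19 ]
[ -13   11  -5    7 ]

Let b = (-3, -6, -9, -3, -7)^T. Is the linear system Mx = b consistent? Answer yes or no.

no

Row reduce the augmented matrix [M | b].
R2 ← R2 − (9/5)·R1: [0, -10, -4/5, 8/5, -3/5]
R3 ← R3 − (11/5)·R1: [0, -12, 54/5, 92/5, -12/5]
R4 ← R4 − (11/5)·R1: [0, -11, 19/5, 37/5, 18/5]
R5 ← R5 + (13/5)·R1: [0, 11, -77/5, -121/5, -74/5]
R3 ← R3 − (6/5)·R2: [0, 0, 294/25, 412/25, -42/25]
R4 ← R4 − (11/10)·R2: [0, 0, 117/25, 141/25, 213/50]
R5 ← R5 + (11/10)·R2: [0, 0, -407/25, -561/25, -773/50]
R4 ← R4 − (39/98)·R3: [0, 0, 0, -45/49, 69/14]
R5 ← R5 + (407/294)·R3: [0, 0, 0, 55/147, -249/14]
R5 ← R5 + (11/27)·R4: [0, 0, 0, 0, -142/9]
The echelon form has 5 nonzero rows; the last pivot sits in the augmented column, so rank(M) = 4 but rank([M|b]) = 5.
Since the ranks differ, the system is inconsistent.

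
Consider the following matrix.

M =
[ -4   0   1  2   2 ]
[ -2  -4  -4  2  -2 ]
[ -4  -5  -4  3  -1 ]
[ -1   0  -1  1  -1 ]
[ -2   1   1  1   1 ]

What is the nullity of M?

Row reduce to echelon form.
R2 ← R2 − (1/2)·R1: [0, -4, -9/2, 1, -3]
R3 ← R3 − R1: [0, -5, -5, 1, -3]
R4 ← R4 − (1/4)·R1: [0, 0, -5/4, 1/2, -3/2]
R5 ← R5 − (1/2)·R1: [0, 1, 1/2, 0, 0]
R3 ← R3 − (5/4)·R2: [0, 0, 5/8, -1/4, 3/4]
R5 ← R5 + (1/4)·R2: [0, 0, -5/8, 1/4, -3/4]
R4 ← R4 + (2)·R3: [0, 0, 0, 0, 0]
R5 ← R5 + R3: [0, 0, 0, 0, 0]
3 nonzero rows, so rank(M) = 3.
M has 5 columns; by rank–nullity, nullity = 5 − 3 = 2.

2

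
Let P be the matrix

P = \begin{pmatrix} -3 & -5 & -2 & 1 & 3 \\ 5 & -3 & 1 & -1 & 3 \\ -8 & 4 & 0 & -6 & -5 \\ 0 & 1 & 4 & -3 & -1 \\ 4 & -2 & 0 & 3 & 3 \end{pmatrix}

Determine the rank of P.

5

Row reduce to echelon form.
R2 ← R2 + (5/3)·R1: [0, -34/3, -7/3, 2/3, 8]
R3 ← R3 − (8/3)·R1: [0, 52/3, 16/3, -26/3, -13]
R5 ← R5 + (4/3)·R1: [0, -26/3, -8/3, 13/3, 7]
R3 ← R3 + (26/17)·R2: [0, 0, 30/17, -130/17, -13/17]
R4 ← R4 + (3/34)·R2: [0, 0, 129/34, -50/17, -5/17]
R5 ← R5 − (13/17)·R2: [0, 0, -15/17, 65/17, 15/17]
R4 ← R4 − (43/20)·R3: [0, 0, 0, 27/2, 27/20]
R5 ← R5 + (1/2)·R3: [0, 0, 0, 0, 1/2]
Echelon form has 5 nonzero rows, so rank(P) = 5.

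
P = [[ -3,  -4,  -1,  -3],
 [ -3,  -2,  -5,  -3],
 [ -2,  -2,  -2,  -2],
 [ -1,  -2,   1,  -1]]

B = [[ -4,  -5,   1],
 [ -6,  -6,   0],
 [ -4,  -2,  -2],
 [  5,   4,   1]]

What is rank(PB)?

First compute PB:
[[ 25,  29,  -4],
 [ 29,  25,   4],
 [ 18,  18,   0],
 [  7,  11,  -4]]
Now row reduce the product.
R2 ← R2 − (29/25)·R1: [0, -216/25, 216/25]
R3 ← R3 − (18/25)·R1: [0, -72/25, 72/25]
R4 ← R4 − (7/25)·R1: [0, 72/25, -72/25]
R3 ← R3 − (1/3)·R2: [0, 0, 0]
R4 ← R4 + (1/3)·R2: [0, 0, 0]
2 nonzero rows, so rank(PB) = 2.

2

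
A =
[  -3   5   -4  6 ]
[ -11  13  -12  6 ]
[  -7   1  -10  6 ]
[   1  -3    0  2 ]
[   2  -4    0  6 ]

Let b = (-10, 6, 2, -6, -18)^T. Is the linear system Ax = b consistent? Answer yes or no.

Row reduce the augmented matrix [A | b].
R2 ← R2 − (11/3)·R1: [0, -16/3, 8/3, -16, 128/3]
R3 ← R3 − (7/3)·R1: [0, -32/3, -2/3, -8, 76/3]
R4 ← R4 + (1/3)·R1: [0, -4/3, -4/3, 4, -28/3]
R5 ← R5 + (2/3)·R1: [0, -2/3, -8/3, 10, -74/3]
R3 ← R3 − (2)·R2: [0, 0, -6, 24, -60]
R4 ← R4 − (1/4)·R2: [0, 0, -2, 8, -20]
R5 ← R5 − (1/8)·R2: [0, 0, -3, 12, -30]
R4 ← R4 − (1/3)·R3: [0, 0, 0, 0, 0]
R5 ← R5 − (1/2)·R3: [0, 0, 0, 0, 0]
The echelon form has 3 nonzero rows, and every pivot lies in the first 4 columns, so rank(A) = rank([A|b]) = 3.
The system is consistent.

yes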